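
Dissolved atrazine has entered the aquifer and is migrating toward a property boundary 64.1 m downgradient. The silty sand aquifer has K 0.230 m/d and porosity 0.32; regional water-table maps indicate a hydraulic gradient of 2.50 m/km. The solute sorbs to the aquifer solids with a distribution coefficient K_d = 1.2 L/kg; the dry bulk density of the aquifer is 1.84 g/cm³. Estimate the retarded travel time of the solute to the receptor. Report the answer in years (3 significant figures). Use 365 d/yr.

q = Ki = 0.230 × 0.0025 = 5.750e-4 m/d
Seepage velocity v = q / n = 5.750e-4 / 0.32 = 0.001797 m/d
Retardation R = 1 + ρ_b·K_d/n = 1 + 1.84×1.2/0.32 = 7.900
Contaminant velocity v_c = v/R = 0.001797/7.900 = 2.275e-4 m/d
t = L/v_c = 64.1/2.275e-4 = 281800 d
   = 281800/365 = 772 yr

772 years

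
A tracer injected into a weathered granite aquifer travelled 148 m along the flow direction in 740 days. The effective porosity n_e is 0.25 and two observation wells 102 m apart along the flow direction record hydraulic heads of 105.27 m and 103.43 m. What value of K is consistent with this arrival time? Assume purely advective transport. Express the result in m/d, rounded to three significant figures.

Hydraulic gradient i = (105.27 − 103.43) / 102 = 1.84 / 102 = 0.01804
v = L / t = 148 / 740 = 0.2000 m/d
K = v · n / i = 0.2000 × 0.25 / 0.01804 = 2.77 m/d

2.77 m/d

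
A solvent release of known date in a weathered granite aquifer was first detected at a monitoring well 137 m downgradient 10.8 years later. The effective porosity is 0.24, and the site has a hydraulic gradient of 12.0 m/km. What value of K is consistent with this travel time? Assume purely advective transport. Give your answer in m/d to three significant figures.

0.695 m/d

t = 10.8 years = 3942 d
v = L / t = 137 / 3942 = 0.03475 m/d
K = v · n / i = 0.03475 × 0.24 / 0.012 = 0.695 m/d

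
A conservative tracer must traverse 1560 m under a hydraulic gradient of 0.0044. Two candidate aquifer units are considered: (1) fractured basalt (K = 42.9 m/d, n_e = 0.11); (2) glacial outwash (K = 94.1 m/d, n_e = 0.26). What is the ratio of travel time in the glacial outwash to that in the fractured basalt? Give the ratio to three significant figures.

1.08

Unit 1 (fractured basalt): v = 42.9×0.0044/0.11 = 1.716 m/d, t = 1560/1.716 = 909.1 d
Unit 2 (glacial outwash): v = 94.1×0.0044/0.26 = 1.592 m/d, t = 1560/1.592 = 979.6 d
t(glacial outwash) / t(fractured basalt) = 979.6/909.1 = 1.08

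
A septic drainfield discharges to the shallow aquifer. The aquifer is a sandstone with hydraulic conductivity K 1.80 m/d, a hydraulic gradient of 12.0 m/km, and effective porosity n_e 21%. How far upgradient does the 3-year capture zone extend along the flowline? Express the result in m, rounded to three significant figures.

q = Ki = 1.80 × 0.012 = 0.02160 m/d
Average linear velocity = 0.02160 / 0.21 = 0.1029 m/d
T = 3 yr × 365 = 1095 d
L = v × T = 0.1029 × 1095 = 112.6 m

113 m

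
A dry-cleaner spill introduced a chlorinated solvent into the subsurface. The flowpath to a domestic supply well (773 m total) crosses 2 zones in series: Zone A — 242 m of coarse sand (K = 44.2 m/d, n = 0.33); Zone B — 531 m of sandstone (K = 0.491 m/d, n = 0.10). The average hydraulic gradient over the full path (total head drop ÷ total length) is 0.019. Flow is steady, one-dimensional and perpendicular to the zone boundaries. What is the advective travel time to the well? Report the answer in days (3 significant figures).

Continuity: the same q passes through each zone, so ΔH = q·Σ(L_j/K_j) — the zones act as resistances in series.
Σ(L/K) = 242/44.2 + 531/0.491 = 5.475 + 1081 = 1087 d
K_eq = L_total / Σ(L/K) = 773 / 1087 = 0.7112 m/d
q = K_eq · i = 0.7112 × 0.019 = 0.01351 m/d (same in every zone)
Zone A: v = q/n = 0.01351/0.33 = 0.04095 m/d → t_A = 242/0.04095 = 5910 d
Zone B: v = q/n = 0.01351/0.10 = 0.1351 m/d → t_B = 531/0.1351 = 3930 d
Total t = 5910 + 3930 = 9840 d

9840 days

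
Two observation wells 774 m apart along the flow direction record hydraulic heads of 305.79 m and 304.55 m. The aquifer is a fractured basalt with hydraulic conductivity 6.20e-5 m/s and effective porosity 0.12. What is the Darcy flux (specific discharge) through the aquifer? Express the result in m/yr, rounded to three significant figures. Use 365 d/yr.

Hydraulic gradient i = (305.79 − 304.55) / 774 = 1.24 / 774 = 0.001602
K = 6.20e-5 m/s × 86400 s/d = 5.357 m/d
Specific discharge q = 5.357 × 0.001602 = 0.008582 m/d
   = 0.008582 × 365 = 3.13 m/yr

3.13 m/yr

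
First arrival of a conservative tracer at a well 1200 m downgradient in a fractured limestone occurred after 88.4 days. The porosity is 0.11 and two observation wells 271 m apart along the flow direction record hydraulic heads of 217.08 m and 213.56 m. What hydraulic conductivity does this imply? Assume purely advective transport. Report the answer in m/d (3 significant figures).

115 m/d

Hydraulic gradient i = (217.08 − 213.56) / 271 = 3.52 / 271 = 0.01299
v = L / t = 1200 / 88.4 = 13.57 m/d
K = v · n / i = 13.57 × 0.11 / 0.01299 = 115 m/d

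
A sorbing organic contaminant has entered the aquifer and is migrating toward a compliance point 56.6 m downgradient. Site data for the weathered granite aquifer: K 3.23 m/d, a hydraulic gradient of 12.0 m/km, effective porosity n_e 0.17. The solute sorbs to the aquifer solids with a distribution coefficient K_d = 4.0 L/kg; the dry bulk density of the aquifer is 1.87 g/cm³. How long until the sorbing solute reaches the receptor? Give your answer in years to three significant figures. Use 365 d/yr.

q = Ki = 3.23 × 0.012 = 0.03876 m/d
Average linear velocity = 0.03876 / 0.17 = 0.2280 m/d
Retardation R = 1 + ρ_b·K_d/n = 1 + 1.87×4.0/0.17 = 45.00
Contaminant velocity v_c = v/R = 0.2280/45.00 = 0.005067 m/d
t = L/v_c = 56.6/0.005067 = 11170 d
   = 11170/365 = 30.6 yr

30.6 years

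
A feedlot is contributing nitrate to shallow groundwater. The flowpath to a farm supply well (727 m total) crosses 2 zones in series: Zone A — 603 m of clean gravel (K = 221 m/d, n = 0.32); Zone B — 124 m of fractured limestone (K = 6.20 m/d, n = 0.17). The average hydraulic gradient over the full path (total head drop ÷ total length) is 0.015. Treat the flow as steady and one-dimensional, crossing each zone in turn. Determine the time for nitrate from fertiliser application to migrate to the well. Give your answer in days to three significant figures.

446 days

Continuity: the same q passes through each zone, so ΔH = q·Σ(L_j/K_j) — the zones act as resistances in series.
Σ(L/K) = 603/221 + 124/6.20 = 2.729 + 20.00 = 22.73 d
K_eq = L_total / Σ(L/K) = 727 / 22.73 = 31.99 m/d
q = K_eq · i = 31.99 × 0.015 = 0.4798 m/d (same in every zone)
Zone A: v = q/n = 0.4798/0.32 = 1.499 m/d → t_A = 603/1.499 = 402.2 d
Zone B: v = q/n = 0.4798/0.17 = 2.822 m/d → t_B = 124/2.822 = 43.94 d
Total t = 402.2 + 43.94 = 446.1 d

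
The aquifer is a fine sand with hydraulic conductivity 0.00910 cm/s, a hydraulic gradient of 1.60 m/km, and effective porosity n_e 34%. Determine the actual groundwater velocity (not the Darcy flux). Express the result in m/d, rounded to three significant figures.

0.0370 m/d

K = 0.00910 cm/s × 864 = 7.862 m/d
Specific discharge q = 7.862 × 0.0016 = 0.01258 m/d
v_s = q/n_e = 0.01258/0.34 = 0.03700 m/d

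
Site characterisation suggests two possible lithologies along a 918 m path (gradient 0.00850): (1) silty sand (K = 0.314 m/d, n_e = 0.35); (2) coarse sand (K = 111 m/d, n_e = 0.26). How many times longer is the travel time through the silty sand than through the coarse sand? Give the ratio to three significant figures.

Unit 1 (silty sand): v = 0.314×0.0085/0.35 = 0.007626 m/d, t = 918/0.007626 = 120400 d
Unit 2 (coarse sand): v = 111×0.0085/0.26 = 3.629 m/d, t = 918/3.629 = 253.0 d
t(silty sand) / t(coarse sand) = 120400/253.0 = 476

476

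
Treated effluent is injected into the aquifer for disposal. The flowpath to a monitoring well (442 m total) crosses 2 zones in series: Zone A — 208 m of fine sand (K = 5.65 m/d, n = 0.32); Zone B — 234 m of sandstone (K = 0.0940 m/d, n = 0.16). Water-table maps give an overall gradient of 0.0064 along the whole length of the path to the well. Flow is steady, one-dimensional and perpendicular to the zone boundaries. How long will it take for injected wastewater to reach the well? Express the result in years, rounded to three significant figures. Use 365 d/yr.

254 years

Continuity: the same q passes through each zone, so ΔH = q·Σ(L_j/K_j) — the zones act as resistances in series.
Σ(L/K) = 208/5.65 + 234/0.0940 = 36.81 + 2489 = 2526 d
K_eq = L_total / Σ(L/K) = 442 / 2526 = 0.1750 m/d
q = K_eq · i = 0.1750 × 0.0064 = 0.001120 m/d (same in every zone)
Zone A: v = q/n = 0.001120/0.32 = 0.003499 m/d → t_A = 208/0.003499 = 59440 d
Zone B: v = q/n = 0.001120/0.16 = 0.006999 m/d → t_B = 234/0.006999 = 33430 d
Total t = 59440 + 33430 = 92870 d
   = 92870 / 365 = 254 yr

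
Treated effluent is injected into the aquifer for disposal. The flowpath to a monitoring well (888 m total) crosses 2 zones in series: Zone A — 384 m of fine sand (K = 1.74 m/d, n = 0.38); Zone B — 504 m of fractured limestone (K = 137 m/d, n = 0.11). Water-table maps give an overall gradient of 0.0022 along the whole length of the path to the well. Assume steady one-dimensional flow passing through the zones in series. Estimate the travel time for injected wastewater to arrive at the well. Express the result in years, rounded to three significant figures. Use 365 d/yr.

For zones in series the flux q is common to all zones; the equivalent conductivity is the harmonic (thickness-weighted) mean, K_eq = L_total / Σ(L_j/K_j).
Σ(L/K) = 384/1.74 + 504/137 = 220.7 + 3.679 = 224.4 d
K_eq = L_total / Σ(L/K) = 888 / 224.4 = 3.958 m/d
q = K_eq · i = 3.958 × 0.0022 = 0.008707 m/d (same in every zone)
Zone A: v = q/n = 0.008707/0.38 = 0.02291 m/d → t_A = 384/0.02291 = 16760 d
Zone B: v = q/n = 0.008707/0.11 = 0.07916 m/d → t_B = 504/0.07916 = 6367 d
Total t = 16760 + 6367 = 23130 d
   = 23130 / 365 = 63.4 yr

63.4 years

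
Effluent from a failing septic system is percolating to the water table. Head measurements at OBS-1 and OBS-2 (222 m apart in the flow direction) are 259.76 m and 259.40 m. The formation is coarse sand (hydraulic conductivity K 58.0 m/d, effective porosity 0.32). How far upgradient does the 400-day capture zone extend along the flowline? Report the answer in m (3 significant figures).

118 m

Hydraulic gradient i = (259.76 − 259.40) / 222 = 0.36 / 222 = 0.001622
q = Ki = 58.0 × 0.001622 = 0.09405 m/d
v_s = q/n_e = 0.09405/0.32 = 0.2939 m/d
L = v × T = 0.2939 × 400 = 117.6 m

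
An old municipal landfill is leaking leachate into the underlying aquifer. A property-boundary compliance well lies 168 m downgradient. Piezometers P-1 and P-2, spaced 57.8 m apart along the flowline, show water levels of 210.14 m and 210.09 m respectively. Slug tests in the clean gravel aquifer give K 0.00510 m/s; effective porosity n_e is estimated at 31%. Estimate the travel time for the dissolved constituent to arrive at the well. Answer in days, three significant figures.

Hydraulic gradient i = (210.14 − 210.09) / 57.8 = 0.05 / 57.8 = 8.651e-4
K = 0.00510 m/s × 86400 s/d = 440.6 m/d
q = Ki = 440.6 × 8.651e-4 = 0.3812 m/d
Seepage velocity v = q / n = 0.3812 / 0.31 = 1.230 m/d
t = L / v = 168 / 1.230 = 136.6 d

137 days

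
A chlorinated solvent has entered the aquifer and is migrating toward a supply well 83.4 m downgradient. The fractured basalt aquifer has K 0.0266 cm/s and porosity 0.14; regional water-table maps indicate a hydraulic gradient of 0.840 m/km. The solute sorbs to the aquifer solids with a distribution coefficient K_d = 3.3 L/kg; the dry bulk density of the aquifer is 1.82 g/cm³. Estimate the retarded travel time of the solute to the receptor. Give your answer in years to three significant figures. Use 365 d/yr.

72.7 years

K = 0.0266 cm/s × 864 = 22.98 m/d
q = Ki = 22.98 × 8.4e-4 = 0.01931 m/d
Seepage velocity v = q / n = 0.01931 / 0.14 = 0.1379 m/d
Retardation R = 1 + ρ_b·K_d/n = 1 + 1.82×3.3/0.14 = 43.90
Contaminant velocity v_c = v/R = 0.1379/43.90 = 0.003141 m/d
t = L/v_c = 83.4/0.003141 = 26550 d
   = 26550/365 = 72.7 yr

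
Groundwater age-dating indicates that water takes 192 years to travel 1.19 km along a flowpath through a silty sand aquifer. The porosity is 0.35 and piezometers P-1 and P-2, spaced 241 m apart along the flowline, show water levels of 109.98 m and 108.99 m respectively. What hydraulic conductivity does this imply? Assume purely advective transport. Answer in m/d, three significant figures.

1.45 m/d

Hydraulic gradient i = (109.98 − 108.99) / 241 = 0.99 / 241 = 0.004108
t = 192 years = 70080 d
L = 1.19 km = 1190 m
v = L / t = 1190 / 70080 = 0.01698 m/d
K = v · n / i = 0.01698 × 0.35 / 0.004108 = 1.45 m/d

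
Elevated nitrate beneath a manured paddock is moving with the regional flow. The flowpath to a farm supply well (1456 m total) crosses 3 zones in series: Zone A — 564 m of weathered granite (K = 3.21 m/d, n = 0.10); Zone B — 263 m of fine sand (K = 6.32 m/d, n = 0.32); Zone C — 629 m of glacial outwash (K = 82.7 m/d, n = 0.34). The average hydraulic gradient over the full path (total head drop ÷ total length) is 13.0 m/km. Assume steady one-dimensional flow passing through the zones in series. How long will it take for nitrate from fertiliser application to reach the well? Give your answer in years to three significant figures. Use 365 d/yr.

11.5 years

Steady 1-D flow in series ⇒ the Darcy flux q is identical in every zone and the zone head losses add (resistances L/K in series).
Σ(L/K) = 564/3.21 + 263/6.32 + 629/82.7 = 175.7 + 41.61 + 7.606 = 224.9 d
K_eq = L_total / Σ(L/K) = 1456 / 224.9 = 6.473 m/d
q = K_eq · i = 6.473 × 0.013 = 0.08415 m/d (same in every zone)
Zone A: v = q/n = 0.08415/0.10 = 0.8415 m/d → t_A = 564/0.8415 = 670.2 d
Zone B: v = q/n = 0.08415/0.32 = 0.2630 m/d → t_B = 263/0.2630 = 1000 d
Zone C: v = q/n = 0.08415/0.34 = 0.2475 m/d → t_C = 629/0.2475 = 2541 d
Total t = 670.2 + 1000 + 2541 = 4212 d
   = 4212 / 365 = 11.5 yr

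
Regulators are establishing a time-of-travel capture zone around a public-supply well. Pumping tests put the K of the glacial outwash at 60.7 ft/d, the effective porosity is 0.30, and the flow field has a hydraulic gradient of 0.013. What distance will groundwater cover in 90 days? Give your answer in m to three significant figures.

K = 60.7 ft/d × 0.3048 = 18.50 m/d
Darcy flux q = K·i = 18.50 × 0.013 = 0.2405 m/d
v_s = q/n_e = 0.2405/0.30 = 0.8017 m/d
L = v × T = 0.8017 × 90 = 72.16 m

72.2 m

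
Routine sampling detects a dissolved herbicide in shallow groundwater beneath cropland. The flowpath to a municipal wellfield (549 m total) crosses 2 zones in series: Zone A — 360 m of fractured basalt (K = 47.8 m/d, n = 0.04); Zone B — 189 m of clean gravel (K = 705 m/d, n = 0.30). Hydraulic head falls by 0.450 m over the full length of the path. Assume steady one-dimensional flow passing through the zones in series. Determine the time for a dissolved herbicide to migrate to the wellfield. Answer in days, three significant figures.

1230 days

Steady 1-D flow in series ⇒ the Darcy flux q is identical in every zone and the zone head losses add (resistances L/K in series).
Σ(L/K) = 360/47.8 + 189/705 = 7.531 + 0.2681 = 7.799 d
q = ΔH / Σ(L/K) = 0.450 / 7.799 = 0.05770 m/d (same in every zone)
Zone A: v = q/n = 0.05770/0.04 = 1.442 m/d → t_A = 360/1.442 = 249.6 d
Zone B: v = q/n = 0.05770/0.30 = 0.1923 m/d → t_B = 189/0.1923 = 982.7 d
Total t = 249.6 + 982.7 = 1232 d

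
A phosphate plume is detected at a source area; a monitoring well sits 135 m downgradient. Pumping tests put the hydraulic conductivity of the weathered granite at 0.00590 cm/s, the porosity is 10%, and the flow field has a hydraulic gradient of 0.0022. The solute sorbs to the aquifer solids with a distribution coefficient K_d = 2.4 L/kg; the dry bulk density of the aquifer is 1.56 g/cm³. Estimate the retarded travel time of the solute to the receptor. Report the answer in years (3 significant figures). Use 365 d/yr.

K = 0.00590 cm/s × 864 = 5.098 m/d
Specific discharge q = 5.098 × 0.0022 = 0.01121 m/d
Average linear velocity = 0.01121 / 0.10 = 0.1121 m/d
Retardation R = 1 + ρ_b·K_d/n = 1 + 1.56×2.4/0.10 = 38.44
Contaminant velocity v_c = v/R = 0.1121/38.44 = 0.002917 m/d
t = L/v_c = 135/0.002917 = 46270 d
   = 46270/365 = 127 yr

127 years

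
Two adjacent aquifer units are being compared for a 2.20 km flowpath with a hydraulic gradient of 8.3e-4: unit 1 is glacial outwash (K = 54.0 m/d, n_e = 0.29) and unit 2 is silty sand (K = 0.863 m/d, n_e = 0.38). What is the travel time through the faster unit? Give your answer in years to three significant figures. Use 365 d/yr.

Unit 1 (glacial outwash): v = 54.0×8.3e-4/0.29 = 0.1546 m/d, t = 2200/0.1546 = 14230 d
Unit 2 (silty sand): v = 0.863×8.3e-4/0.38 = 0.001885 m/d, t = 2200/0.001885 = 1.167e6 d
Faster: 14230 d / 365 = 39.0 yr

39.0 years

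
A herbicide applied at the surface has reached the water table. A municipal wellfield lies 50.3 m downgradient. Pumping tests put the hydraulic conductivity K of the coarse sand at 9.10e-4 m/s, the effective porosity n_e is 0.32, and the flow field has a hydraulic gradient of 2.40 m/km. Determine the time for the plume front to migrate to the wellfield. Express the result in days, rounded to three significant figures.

K = 9.10e-4 m/s × 86400 s/d = 78.62 m/d
Specific discharge q = 78.62 × 0.0024 = 0.1887 m/d
v = Ki/n = 78.62·0.0024/0.32 = 0.5897 m/d
t = L / v = 50.3 / 0.5897 = 85.30 d

85.3 days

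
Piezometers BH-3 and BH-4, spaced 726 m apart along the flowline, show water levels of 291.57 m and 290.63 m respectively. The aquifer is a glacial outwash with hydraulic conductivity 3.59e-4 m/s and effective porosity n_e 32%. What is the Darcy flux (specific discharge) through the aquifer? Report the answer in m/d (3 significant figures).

Hydraulic gradient i = (291.57 − 290.63) / 726 = 0.94 / 726 = 0.001295
K = 3.59e-4 m/s × 86400 s/d = 31.02 m/d
Specific discharge q = 31.02 × 0.001295 = 0.04016 m/d

0.0402 m/d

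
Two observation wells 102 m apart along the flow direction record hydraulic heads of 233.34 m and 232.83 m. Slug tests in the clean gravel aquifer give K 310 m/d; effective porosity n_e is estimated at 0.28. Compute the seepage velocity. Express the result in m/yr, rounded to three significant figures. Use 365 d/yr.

Hydraulic gradient i = (233.34 − 232.83) / 102 = 0.51 / 102 = 0.005000
Specific discharge q = 310 × 0.005000 = 1.550 m/d
Seepage velocity v = q / n = 1.550 / 0.28 = 5.536 m/d
   = 5.536 × 365 = 2020 m/yr

2020 m/yr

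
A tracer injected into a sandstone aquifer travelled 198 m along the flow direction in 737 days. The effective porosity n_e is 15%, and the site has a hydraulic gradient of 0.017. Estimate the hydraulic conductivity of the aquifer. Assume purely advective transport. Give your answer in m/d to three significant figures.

2.37 m/d

v = L / t = 198 / 737 = 0.2687 m/d
K = v · n / i = 0.2687 × 0.15 / 0.017 = 2.37 m/d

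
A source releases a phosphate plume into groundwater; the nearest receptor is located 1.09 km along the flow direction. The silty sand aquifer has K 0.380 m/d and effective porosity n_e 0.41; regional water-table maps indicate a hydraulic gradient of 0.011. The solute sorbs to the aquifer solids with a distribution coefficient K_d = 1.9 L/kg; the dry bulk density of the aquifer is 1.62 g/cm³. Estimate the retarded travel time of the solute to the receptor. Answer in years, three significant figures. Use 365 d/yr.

Specific discharge q = 0.380 × 0.011 = 0.004180 m/d
v_s = q/n_e = 0.004180/0.41 = 0.01020 m/d
Retardation R = 1 + ρ_b·K_d/n = 1 + 1.62×1.9/0.41 = 8.507
Contaminant velocity v_c = v/R = 0.01020/8.507 = 0.001198 m/d
L = 1.09 km = 1090 m
t = L/v_c = 1090/0.001198 = 909600 d
   = 909600/365 = 2490 yr

2490 years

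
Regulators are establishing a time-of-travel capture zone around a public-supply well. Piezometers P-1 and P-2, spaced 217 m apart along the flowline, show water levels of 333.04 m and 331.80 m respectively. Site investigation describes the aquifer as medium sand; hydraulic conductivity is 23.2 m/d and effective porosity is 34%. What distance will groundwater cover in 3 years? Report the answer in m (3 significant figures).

427 m

Hydraulic gradient i = (333.04 − 331.80) / 217 = 1.24 / 217 = 0.005714
Darcy flux q = K·i = 23.2 × 0.005714 = 0.1326 m/d
v_s = q/n_e = 0.1326/0.34 = 0.3899 m/d
T = 3 yr × 365 = 1095 d
L = v × T = 0.3899 × 1095 = 427.0 m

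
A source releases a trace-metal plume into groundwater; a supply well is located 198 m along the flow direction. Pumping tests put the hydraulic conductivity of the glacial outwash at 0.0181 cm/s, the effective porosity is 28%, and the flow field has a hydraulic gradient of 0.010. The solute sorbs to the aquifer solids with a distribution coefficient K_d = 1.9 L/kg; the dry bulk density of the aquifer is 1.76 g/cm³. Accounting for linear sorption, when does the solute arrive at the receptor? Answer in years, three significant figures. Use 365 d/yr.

12.6 years

K = 0.0181 cm/s × 864 = 15.64 m/d
q = Ki = 15.64 × 0.010 = 0.1564 m/d
Seepage velocity v = q / n = 0.1564 / 0.28 = 0.5585 m/d
Retardation R = 1 + ρ_b·K_d/n = 1 + 1.76×1.9/0.28 = 12.94
Contaminant velocity v_c = v/R = 0.5585/12.94 = 0.04315 m/d
t = L/v_c = 198/0.04315 = 4588 d
   = 4588/365 = 12.6 yr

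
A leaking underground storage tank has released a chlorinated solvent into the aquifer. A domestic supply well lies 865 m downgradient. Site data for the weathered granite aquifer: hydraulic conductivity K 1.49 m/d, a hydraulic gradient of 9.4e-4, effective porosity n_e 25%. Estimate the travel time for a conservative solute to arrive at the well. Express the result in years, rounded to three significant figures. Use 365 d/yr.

Darcy flux q = K·i = 1.49 × 9.4e-4 = 0.001401 m/d
v = Ki/n = 1.49·9.4e-4/0.25 = 0.005602 m/d
t = L / v = 865 / 0.005602 = 154400 d
   = 154400 / 365 = 423 yr

423 years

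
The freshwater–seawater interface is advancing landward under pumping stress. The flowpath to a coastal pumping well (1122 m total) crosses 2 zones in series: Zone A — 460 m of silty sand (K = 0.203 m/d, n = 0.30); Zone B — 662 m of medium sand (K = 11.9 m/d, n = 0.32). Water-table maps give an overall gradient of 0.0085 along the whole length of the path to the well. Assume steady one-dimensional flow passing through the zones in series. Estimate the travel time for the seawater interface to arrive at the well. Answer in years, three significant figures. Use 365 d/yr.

For zones in series the flux q is common to all zones; the equivalent conductivity is the harmonic (thickness-weighted) mean, K_eq = L_total / Σ(L_j/K_j).
Σ(L/K) = 460/0.203 + 662/11.9 = 2266 + 55.63 = 2322 d
K_eq = L_total / Σ(L/K) = 1122 / 2322 = 0.4833 m/d
q = K_eq · i = 0.4833 × 0.0085 = 0.004108 m/d (same in every zone)
Zone A: v = q/n = 0.004108/0.30 = 0.01369 m/d → t_A = 460/0.01369 = 33590 d
Zone B: v = q/n = 0.004108/0.32 = 0.01284 m/d → t_B = 662/0.01284 = 51570 d
Total t = 33590 + 51570 = 85160 d
   = 85160 / 365 = 233 yr

233 years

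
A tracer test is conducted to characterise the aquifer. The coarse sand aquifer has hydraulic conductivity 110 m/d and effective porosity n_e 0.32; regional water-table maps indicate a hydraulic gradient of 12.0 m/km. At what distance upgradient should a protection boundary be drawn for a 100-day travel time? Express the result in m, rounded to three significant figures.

Darcy flux q = K·i = 110 × 0.012 = 1.320 m/d
Average linear velocity = 1.320 / 0.32 = 4.125 m/d
L = v × T = 4.125 × 100 = 412.5 m

413 m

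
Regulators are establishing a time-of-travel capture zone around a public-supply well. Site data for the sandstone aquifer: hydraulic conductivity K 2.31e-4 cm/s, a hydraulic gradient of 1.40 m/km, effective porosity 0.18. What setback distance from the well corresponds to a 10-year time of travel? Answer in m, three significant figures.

K = 2.31e-4 cm/s × 864 = 0.1996 m/d
q = Ki = 0.1996 × 0.0014 = 2.794e-4 m/d
Average linear velocity = 2.794e-4 / 0.18 = 0.001552 m/d
T = 10 yr × 365 = 3650 d
L = v × T = 0.001552 × 3650 = 5.666 m

5.67 m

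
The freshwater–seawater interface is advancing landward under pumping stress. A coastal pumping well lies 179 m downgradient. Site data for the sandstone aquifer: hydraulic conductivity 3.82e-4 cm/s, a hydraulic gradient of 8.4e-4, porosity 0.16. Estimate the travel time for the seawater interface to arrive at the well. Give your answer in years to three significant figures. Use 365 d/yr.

283 years

K = 3.82e-4 cm/s × 864 = 0.3300 m/d
q = Ki = 0.3300 × 8.4e-4 = 2.772e-4 m/d
v_s = q/n_e = 2.772e-4/0.16 = 0.001733 m/d
t = L / v = 179 / 0.001733 = 103300 d
   = 103300 / 365 = 283 yr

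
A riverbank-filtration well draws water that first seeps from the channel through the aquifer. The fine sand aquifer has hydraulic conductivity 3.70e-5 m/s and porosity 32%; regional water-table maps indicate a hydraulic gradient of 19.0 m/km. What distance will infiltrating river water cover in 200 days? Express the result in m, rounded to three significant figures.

K = 3.70e-5 m/s × 86400 s/d = 3.197 m/d
Darcy flux q = K·i = 3.197 × 0.019 = 0.06074 m/d
v = Ki/n = 3.197·0.019/0.32 = 0.1898 m/d
L = v × T = 0.1898 × 200 = 37.96 m

38.0 m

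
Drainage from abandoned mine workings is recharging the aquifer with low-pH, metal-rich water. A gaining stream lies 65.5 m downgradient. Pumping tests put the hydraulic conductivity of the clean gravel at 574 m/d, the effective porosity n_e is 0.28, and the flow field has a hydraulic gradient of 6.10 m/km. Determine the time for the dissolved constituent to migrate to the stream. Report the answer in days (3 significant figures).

5.24 days

Specific discharge q = 574 × 0.0061 = 3.501 m/d
v = Ki/n = 574·0.0061/0.28 = 12.50 m/d
t = L / v = 65.5 / 12.50 = 5.238 d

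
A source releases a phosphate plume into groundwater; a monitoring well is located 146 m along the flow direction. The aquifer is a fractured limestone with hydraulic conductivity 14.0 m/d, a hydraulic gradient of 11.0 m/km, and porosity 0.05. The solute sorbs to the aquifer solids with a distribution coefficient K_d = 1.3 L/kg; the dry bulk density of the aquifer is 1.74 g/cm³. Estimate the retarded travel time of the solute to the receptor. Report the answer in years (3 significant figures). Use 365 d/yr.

q = Ki = 14.0 × 0.011 = 0.1540 m/d
v_s = q/n_e = 0.1540/0.05 = 3.080 m/d
Retardation R = 1 + ρ_b·K_d/n = 1 + 1.74×1.3/0.05 = 46.24
Contaminant velocity v_c = v/R = 3.080/46.24 = 0.06661 m/d
t = L/v_c = 146/0.06661 = 2192 d
   = 2192/365 = 6.01 yr

6.01 years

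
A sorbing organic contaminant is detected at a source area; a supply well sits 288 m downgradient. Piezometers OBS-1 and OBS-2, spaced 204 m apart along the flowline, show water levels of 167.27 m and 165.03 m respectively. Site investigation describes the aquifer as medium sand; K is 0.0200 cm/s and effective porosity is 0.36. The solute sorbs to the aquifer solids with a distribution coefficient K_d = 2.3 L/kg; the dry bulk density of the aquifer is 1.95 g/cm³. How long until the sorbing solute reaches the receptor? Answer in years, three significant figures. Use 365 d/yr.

Hydraulic gradient i = (167.27 − 165.03) / 204 = 2.24 / 204 = 0.01098
K = 0.0200 cm/s × 864 = 17.28 m/d
Specific discharge q = 17.28 × 0.01098 = 0.1897 m/d
v = Ki/n = 17.28·0.01098/0.36 = 0.5271 m/d
Retardation R = 1 + ρ_b·K_d/n = 1 + 1.95×2.3/0.36 = 13.46
Contaminant velocity v_c = v/R = 0.5271/13.46 = 0.03916 m/d
t = L/v_c = 288/0.03916 = 7354 d
   = 7354/365 = 20.1 yr

20.1 years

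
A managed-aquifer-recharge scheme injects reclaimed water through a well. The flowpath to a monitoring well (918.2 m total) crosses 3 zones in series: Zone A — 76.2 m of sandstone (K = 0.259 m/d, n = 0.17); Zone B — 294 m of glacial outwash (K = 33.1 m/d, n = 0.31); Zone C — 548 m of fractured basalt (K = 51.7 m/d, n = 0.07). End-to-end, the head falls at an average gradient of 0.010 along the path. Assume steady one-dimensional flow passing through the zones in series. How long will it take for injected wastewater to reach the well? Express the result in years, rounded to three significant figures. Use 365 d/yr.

For zones in series the flux q is common to all zones; the equivalent conductivity is the harmonic (thickness-weighted) mean, K_eq = L_total / Σ(L_j/K_j).
Σ(L/K) = 76.2/0.259 + 294/33.1 + 548/51.7 = 294.2 + 8.882 + 10.60 = 313.7 d
K_eq = L_total / Σ(L/K) = 918.2 / 313.7 = 2.927 m/d
q = K_eq · i = 2.927 × 0.010 = 0.02927 m/d (same in every zone)
Zone A: v = q/n = 0.02927/0.17 = 0.1722 m/d → t_A = 76.2/0.1722 = 442.6 d
Zone B: v = q/n = 0.02927/0.31 = 0.09442 m/d → t_B = 294/0.09442 = 3114 d
Zone C: v = q/n = 0.02927/0.07 = 0.4182 m/d → t_C = 548/0.4182 = 1311 d
Total t = 442.6 + 3114 + 1311 = 4867 d
   = 4867 / 365 = 13.3 yr

13.3 years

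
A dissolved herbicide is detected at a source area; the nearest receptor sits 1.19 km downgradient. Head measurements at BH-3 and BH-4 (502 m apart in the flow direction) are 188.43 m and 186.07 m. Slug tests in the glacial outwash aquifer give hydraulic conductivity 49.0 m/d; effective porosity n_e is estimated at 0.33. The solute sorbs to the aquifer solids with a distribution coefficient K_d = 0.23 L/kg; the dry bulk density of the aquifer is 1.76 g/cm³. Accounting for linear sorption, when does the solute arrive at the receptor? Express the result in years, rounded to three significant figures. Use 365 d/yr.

10.4 years

Hydraulic gradient i = (188.43 − 186.07) / 502 = 2.36 / 502 = 0.004701
Specific discharge q = 49.0 × 0.004701 = 0.2304 m/d
v_s = q/n_e = 0.2304/0.33 = 0.6981 m/d
Retardation R = 1 + ρ_b·K_d/n = 1 + 1.76×0.23/0.33 = 2.227
Contaminant velocity v_c = v/R = 0.6981/2.227 = 0.3135 m/d
L = 1.19 km = 1190 m
t = L/v_c = 1190/0.3135 = 3796 d
   = 3796/365 = 10.4 yr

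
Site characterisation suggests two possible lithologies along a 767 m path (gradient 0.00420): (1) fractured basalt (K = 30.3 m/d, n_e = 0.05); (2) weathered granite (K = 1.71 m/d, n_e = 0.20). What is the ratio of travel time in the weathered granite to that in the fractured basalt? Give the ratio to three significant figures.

Unit 1 (fractured basalt): v = 30.3×0.0042/0.05 = 2.545 m/d, t = 767/2.545 = 301.4 d
Unit 2 (weathered granite): v = 1.71×0.0042/0.20 = 0.03591 m/d, t = 767/0.03591 = 21360 d
t(weathered granite) / t(fractured basalt) = 21360/301.4 = 70.9

70.9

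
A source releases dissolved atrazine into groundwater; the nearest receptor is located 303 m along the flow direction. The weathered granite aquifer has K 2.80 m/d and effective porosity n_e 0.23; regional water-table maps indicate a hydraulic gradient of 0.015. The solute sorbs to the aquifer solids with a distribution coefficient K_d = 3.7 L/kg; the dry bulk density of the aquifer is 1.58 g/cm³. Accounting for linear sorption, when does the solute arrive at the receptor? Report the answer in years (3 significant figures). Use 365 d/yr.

120 years

q = Ki = 2.80 × 0.015 = 0.04200 m/d
v = Ki/n = 2.80·0.015/0.23 = 0.1826 m/d
Retardation R = 1 + ρ_b·K_d/n = 1 + 1.58×3.7/0.23 = 26.42
Contaminant velocity v_c = v/R = 0.1826/26.42 = 0.006912 m/d
t = L/v_c = 303/0.006912 = 43830 d
   = 43830/365 = 120 yr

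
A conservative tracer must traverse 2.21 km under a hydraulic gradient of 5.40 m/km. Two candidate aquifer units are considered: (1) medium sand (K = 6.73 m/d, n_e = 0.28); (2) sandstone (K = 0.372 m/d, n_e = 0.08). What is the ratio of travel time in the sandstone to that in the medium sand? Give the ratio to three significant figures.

Unit 1 (medium sand): v = 6.73×0.0054/0.28 = 0.1298 m/d, t = 2210/0.1298 = 17030 d
Unit 2 (sandstone): v = 0.372×0.0054/0.08 = 0.02511 m/d, t = 2210/0.02511 = 88010 d
t(sandstone) / t(medium sand) = 88010/17030 = 5.17

5.17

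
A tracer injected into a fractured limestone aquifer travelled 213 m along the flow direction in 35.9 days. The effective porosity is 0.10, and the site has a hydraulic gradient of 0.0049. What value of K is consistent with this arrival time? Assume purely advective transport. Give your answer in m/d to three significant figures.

121 m/d

v = L / t = 213 / 35.9 = 5.933 m/d
K = v · n / i = 5.933 × 0.10 / 0.0049 = 121 m/d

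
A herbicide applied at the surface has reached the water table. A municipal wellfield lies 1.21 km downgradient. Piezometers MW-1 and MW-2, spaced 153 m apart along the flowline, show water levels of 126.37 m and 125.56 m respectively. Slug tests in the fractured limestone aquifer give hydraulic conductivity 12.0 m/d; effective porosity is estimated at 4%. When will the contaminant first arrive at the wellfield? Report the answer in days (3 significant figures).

Hydraulic gradient i = (126.37 − 125.56) / 153 = 0.81 / 153 = 0.005294
Darcy flux q = K·i = 12.0 × 0.005294 = 0.06353 m/d
Seepage velocity v = q / n = 0.06353 / 0.04 = 1.588 m/d
L = 1.21 km = 1210 m
t = L / v = 1210 / 1.588 = 761.9 d

762 days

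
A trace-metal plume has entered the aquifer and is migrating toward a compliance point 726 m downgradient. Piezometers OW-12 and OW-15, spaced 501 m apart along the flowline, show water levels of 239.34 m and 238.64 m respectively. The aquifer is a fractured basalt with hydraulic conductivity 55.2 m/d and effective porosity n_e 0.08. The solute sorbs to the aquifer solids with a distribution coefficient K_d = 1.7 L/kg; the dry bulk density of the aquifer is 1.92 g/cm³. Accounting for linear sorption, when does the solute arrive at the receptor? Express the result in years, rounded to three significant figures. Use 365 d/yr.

Hydraulic gradient i = (239.34 − 238.64) / 501 = 0.70 / 501 = 0.001397
Specific discharge q = 55.2 × 0.001397 = 0.07713 m/d
Average linear velocity = 0.07713 / 0.08 = 0.9641 m/d
Retardation R = 1 + ρ_b·K_d/n = 1 + 1.92×1.7/0.08 = 41.80
Contaminant velocity v_c = v/R = 0.9641/41.80 = 0.02306 m/d
t = L/v_c = 726/0.02306 = 31480 d
   = 31480/365 = 86.2 yr

86.2 years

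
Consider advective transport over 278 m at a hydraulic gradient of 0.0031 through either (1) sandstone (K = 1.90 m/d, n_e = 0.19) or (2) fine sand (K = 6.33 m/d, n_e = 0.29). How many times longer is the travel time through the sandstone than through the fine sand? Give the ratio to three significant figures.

2.18

Unit 1 (sandstone): v = 1.90×0.0031/0.19 = 0.03100 m/d, t = 278/0.03100 = 8968 d
Unit 2 (fine sand): v = 6.33×0.0031/0.29 = 0.06767 m/d, t = 278/0.06767 = 4108 d
t(sandstone) / t(fine sand) = 8968/4108 = 2.18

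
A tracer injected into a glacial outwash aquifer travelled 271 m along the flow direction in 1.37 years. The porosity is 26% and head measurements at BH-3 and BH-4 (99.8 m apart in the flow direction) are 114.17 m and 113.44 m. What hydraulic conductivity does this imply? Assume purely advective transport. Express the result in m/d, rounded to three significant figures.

19.3 m/d

Hydraulic gradient i = (114.17 − 113.44) / 99.8 = 0.73 / 99.8 = 0.007315
t = 1.37 years = 500.1 d
v = L / t = 271 / 500.1 = 0.5419 m/d
K = v · n / i = 0.5419 × 0.26 / 0.007315 = 19.3 m/d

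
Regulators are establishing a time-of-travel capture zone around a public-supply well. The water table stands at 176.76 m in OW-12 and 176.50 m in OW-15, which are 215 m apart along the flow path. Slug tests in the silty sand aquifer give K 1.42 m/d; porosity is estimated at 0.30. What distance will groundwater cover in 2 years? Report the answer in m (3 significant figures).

4.18 m

Hydraulic gradient i = (176.76 − 176.50) / 215 = 0.26 / 215 = 0.001209
q = Ki = 1.42 × 0.001209 = 0.001717 m/d
v = Ki/n = 1.42·0.001209/0.30 = 0.005724 m/d
T = 2 yr × 365 = 730 d
L = v × T = 0.005724 × 730 = 4.179 m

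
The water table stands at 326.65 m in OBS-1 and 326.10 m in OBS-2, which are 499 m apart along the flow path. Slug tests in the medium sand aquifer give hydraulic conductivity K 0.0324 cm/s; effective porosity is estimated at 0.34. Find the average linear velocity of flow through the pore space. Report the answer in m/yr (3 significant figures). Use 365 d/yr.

33.1 m/yr

Hydraulic gradient i = (326.65 − 326.10) / 499 = 0.55 / 499 = 0.001102
K = 0.0324 cm/s × 864 = 27.99 m/d
q = Ki = 27.99 × 0.001102 = 0.03085 m/d
Seepage velocity v = q / n = 0.03085 / 0.34 = 0.09075 m/d
   = 0.09075 × 365 = 33.1 m/yr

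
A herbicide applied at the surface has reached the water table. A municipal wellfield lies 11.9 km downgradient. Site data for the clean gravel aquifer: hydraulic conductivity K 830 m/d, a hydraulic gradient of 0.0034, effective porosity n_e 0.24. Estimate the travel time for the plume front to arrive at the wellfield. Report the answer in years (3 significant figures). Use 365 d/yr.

2.77 years

Darcy flux q = K·i = 830 × 0.0034 = 2.822 m/d
v = Ki/n = 830·0.0034/0.24 = 11.76 m/d
L = 11.9 km = 11900 m
t = L / v = 11900 / 11.76 = 1012 d
   = 1012 / 365 = 2.77 yr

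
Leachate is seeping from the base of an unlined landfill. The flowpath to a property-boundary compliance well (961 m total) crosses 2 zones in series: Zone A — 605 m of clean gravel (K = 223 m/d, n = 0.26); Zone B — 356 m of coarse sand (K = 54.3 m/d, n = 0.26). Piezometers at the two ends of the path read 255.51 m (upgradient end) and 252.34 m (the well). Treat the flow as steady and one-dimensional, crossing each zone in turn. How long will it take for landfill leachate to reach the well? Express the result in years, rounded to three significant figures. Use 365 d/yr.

Total head drop ΔH = 255.51 − 252.34 = 3.17 m
Steady 1-D flow in series ⇒ the Darcy flux q is identical in every zone and the zone head losses add (resistances L/K in series).
Σ(L/K) = 605/223 + 356/54.3 = 2.713 + 6.556 = 9.269 d
q = ΔH / Σ(L/K) = 3.17 / 9.269 = 0.3420 m/d (same in every zone)
Zone A: v = q/n = 0.3420/0.26 = 1.315 m/d → t_A = 605/1.315 = 459.9 d
Zone B: v = q/n = 0.3420/0.26 = 1.315 m/d → t_B = 356/1.315 = 270.6 d
Total t = 459.9 + 270.6 = 730.6 d
   = 730.6 / 365 = 2.00 yr

2.00 years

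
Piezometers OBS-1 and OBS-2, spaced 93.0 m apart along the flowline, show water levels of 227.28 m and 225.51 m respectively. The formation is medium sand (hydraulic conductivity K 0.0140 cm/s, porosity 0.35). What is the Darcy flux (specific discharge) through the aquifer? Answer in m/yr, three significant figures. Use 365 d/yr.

84.0 m/yr

Hydraulic gradient i = (227.28 − 225.51) / 93.0 = 1.77 / 93.0 = 0.01903
K = 0.0140 cm/s × 864 = 12.10 m/d
Darcy flux q = K·i = 12.10 × 0.01903 = 0.2302 m/d
   = 0.2302 × 365 = 84.0 m/yr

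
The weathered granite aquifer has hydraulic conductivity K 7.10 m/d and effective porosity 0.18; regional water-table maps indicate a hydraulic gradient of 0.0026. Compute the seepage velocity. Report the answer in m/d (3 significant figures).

0.103 m/d

Darcy flux q = K·i = 7.10 × 0.0026 = 0.01846 m/d
Average linear velocity = 0.01846 / 0.18 = 0.1026 m/d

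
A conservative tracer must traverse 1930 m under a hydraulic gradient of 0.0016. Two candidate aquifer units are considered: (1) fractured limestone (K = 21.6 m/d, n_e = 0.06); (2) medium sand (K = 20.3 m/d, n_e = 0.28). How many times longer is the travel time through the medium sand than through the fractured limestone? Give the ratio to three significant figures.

Unit 1 (fractured limestone): v = 21.6×0.0016/0.06 = 0.5760 m/d, t = 1930/0.5760 = 3351 d
Unit 2 (medium sand): v = 20.3×0.0016/0.28 = 0.1160 m/d, t = 1930/0.1160 = 16640 d
t(medium sand) / t(fractured limestone) = 16640/3351 = 4.97

4.97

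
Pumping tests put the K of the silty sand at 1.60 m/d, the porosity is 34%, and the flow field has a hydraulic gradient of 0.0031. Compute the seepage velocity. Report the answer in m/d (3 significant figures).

0.0146 m/d

q = Ki = 1.60 × 0.0031 = 0.004960 m/d
v = Ki/n = 1.60·0.0031/0.34 = 0.01459 m/d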